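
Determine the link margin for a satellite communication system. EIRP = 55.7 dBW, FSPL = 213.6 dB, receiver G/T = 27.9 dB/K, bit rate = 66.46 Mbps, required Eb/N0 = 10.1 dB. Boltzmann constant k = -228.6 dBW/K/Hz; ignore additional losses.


C/N0 = EIRP - FSPL + G/T - k = 55.7 - 213.6 + 27.9 - (-228.6)
C/N0 = 98.6000 dB-Hz
R_b = 66.46 Mbps = 6.646e+07 bps -> 10*log10(R_b) = 78.2256 dB-Hz
Eb/N0 = C/N0 - 10*log10(R_b) = 98.6000 - 78.2256 = 20.3744 dB
Margin = Eb/N0 - Eb/N0_req = 20.3744 - 10.1 = 10.2744 dB (link closes)

10.2744 dB


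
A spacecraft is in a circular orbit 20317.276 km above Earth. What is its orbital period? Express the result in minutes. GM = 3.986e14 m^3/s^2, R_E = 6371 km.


r = 26688.2760 km = 2.6688276e+07 m
T = 2*pi*sqrt(r^3/mu) = 2*pi*sqrt(1.90091e+22 / 3.986e14)
T = 43390.2349 s = 723.1706 min

723.1706 minutes


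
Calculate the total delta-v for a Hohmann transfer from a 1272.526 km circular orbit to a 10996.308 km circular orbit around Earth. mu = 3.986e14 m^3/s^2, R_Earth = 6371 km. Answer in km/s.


r1 = 7643.5260 km = 7.643526e+06 m
r2 = 17367.3080 km = 1.7367308e+07 m
dv1 = sqrt(mu/r1)*(sqrt(2*r2/(r1+r2)) - 1) = 1288.7776 m/s
dv2 = sqrt(mu/r2)*(1 - sqrt(2*r1/(r1+r2))) = 1045.3207 m/s
total dv = |dv1| + |dv2| = 1288.7776 + 1045.3207 = 2334.0983 m/s = 2.3341 km/s

2.3341 km/s


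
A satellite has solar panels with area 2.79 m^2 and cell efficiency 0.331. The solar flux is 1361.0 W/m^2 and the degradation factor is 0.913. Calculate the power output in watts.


P = area * eta * S * degradation
P = 2.79 * 0.331 * 1361.0 * 0.913
P = 1147.5222 W

1147.5222 W


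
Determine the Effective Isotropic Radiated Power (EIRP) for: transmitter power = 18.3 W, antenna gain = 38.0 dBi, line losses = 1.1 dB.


Pt = 18.3 W = 12.6245 dBW
EIRP = Pt_dBW + Gt - losses = 12.6245 + 38.0 - 1.1 = 49.5245 dBW

49.5245 dBW


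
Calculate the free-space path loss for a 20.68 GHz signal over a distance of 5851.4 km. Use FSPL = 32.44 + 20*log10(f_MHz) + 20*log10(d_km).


f = 20.68 GHz = 20680.0000 MHz
d = 5851.4 km
FSPL = 32.44 + 20*log10(20680.0000) + 20*log10(5851.4)
FSPL = 32.44 + 86.3110 + 75.3452
FSPL = 194.0962 dB

194.0962 dB


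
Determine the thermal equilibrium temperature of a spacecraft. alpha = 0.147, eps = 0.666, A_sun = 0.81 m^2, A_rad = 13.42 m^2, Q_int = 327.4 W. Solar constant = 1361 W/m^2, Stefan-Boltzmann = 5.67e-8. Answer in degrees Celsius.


Numerator = alpha*S*A_sun + Q_int = 0.147*1361*0.81 + 327.4 = 489.4543 W
Denominator = eps*sigma*A_rad = 0.666*5.67e-8*13.42 = 5.0676872e-07 W/K^4
T^4 = 9.6583362e+08 K^4
T = 176.2891 K = -96.8609 C

-96.8609 degrees Celsius


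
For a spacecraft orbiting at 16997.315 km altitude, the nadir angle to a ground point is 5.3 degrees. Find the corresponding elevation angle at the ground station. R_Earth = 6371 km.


r = R_E + alt = 23368.3150 km
Law of sines in the satellite / Earth-center / ground-point triangle:
  sin(nadir)/R_E = sin(90 + el)/r  =>  cos(el) = (r/R_E)*sin(nadir)
cos(el) = (23368.3150 / 6371.0000) * sin(5.3 deg) = 0.3388079
el = arccos(0.3388079) = 70.1957 deg
(Earth-central angle = 90 - nadir - el = 14.5043 deg)

70.1957 degrees


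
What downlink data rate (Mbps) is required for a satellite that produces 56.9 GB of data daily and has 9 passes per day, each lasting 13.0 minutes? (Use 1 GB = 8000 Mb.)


total contact time = 9 * 13.0 * 60 = 7020.0000 s
data = 56.9 GB = 455200.0000 Mb
rate = 455200.0000 / 7020.0000 = 64.8433 Mbps

64.8433 Mbps


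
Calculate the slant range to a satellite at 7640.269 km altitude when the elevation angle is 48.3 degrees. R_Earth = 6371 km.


h = 7640.269 km, el = 48.3 deg
d = -R_E*sin(el) + sqrt((R_E*sin(el))^2 + 2*R_E*h + h^2)
d = -6371.0000*sin(0.842994) + sqrt((6371.0000*0.7466382)^2 + 2*6371.0000*7640.269 + 7640.269^2)
d = 8598.0724 km

8598.0724 km


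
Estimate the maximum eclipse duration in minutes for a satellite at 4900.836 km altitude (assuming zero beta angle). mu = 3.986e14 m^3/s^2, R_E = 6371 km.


r = 11271.8360 km
T = 198.4961 min
Eclipse fraction = arcsin(R_E/r)/pi = arcsin(6371.0000/11271.8360)/pi
= arcsin(0.565214)/pi = 0.1912064
Eclipse duration = 0.1912064 * 198.4961 = 37.9537 min

37.9537 minutes


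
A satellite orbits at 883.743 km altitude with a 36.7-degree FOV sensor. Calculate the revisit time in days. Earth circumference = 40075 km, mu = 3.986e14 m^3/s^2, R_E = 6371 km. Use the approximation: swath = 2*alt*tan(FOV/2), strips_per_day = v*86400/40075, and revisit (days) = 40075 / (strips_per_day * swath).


swath = 2*883.743*tan(0.3202679) = 586.2517 km
v = sqrt(mu/r) = 7412.3792 m/s = 7.4124 km/s
strips/day = v*86400/40075 = 7.4124*86400/40075 = 15.9808
coverage/day = strips * swath = 15.9808 * 586.2517 = 9368.7570 km
revisit = 40075 / 9368.7570 = 4.2775 days

4.2775 days


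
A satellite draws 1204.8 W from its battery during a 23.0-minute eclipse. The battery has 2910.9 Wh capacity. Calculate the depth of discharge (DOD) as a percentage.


E_used = P * t / 60 = 1204.8 * 23.0 / 60 = 461.8400 Wh
DOD = E_used / E_total * 100 = 461.8400 / 2910.9 * 100
DOD = 15.8659 %

15.8659 %


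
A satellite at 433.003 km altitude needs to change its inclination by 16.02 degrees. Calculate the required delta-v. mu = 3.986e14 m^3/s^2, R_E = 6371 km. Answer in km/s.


r = 6804.0030 km = 6.804003e+06 m
V = sqrt(mu/r) = 7653.9637 m/s
di = 16.02 deg = 0.2796017 rad
dV = 2*V*sin(di/2) = 2*7653.9637*sin(0.1398009)
dV = 2133.0974 m/s = 2.1331 km/s

2.1331 km/s


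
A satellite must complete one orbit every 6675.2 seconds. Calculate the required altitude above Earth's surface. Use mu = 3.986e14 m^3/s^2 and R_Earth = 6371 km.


T = 6675.2 s
r = (mu*T^2/(4*pi^2))^(1/3) = (3.986e14 * 6675.2^2 / (4*pi^2))^(1/3)
r = 7.6624686e+06 m = 7662.4686 km
alt = r - R_E = 7662.4686 - 6371 = 1291.4686 km

1291.4686 km


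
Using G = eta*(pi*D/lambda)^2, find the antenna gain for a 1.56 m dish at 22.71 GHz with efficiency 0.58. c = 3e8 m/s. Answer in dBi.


lambda = c/f = 3e8 / 2.271e+10 = 0.01321004 m
G = eta*(pi*D/lambda)^2 = 0.58*(pi*1.56/0.01321004)^2
G = 79830.4716 (linear)
G = 10*log10(79830.4716) = 49.0217 dBi

49.0217 dBi


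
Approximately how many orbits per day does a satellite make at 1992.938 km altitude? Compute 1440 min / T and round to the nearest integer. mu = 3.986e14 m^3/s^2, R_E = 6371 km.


r = 8.363938e+06 m
T = 2*pi*sqrt(r^3/mu) = 7612.5022 s = 126.8750 min
revs/day = 1440 / 126.8750 = 11.3498
Rounded: 11 revolutions per day

11 revolutions per day


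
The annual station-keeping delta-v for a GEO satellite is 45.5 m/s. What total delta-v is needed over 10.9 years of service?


dV = rate * years = 45.5 * 10.9
dV = 495.9500 m/s

495.9500 m/s


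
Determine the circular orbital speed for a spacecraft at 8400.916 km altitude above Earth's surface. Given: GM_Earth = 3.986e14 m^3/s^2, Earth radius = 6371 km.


r = R_E + alt = 6371.0 + 8400.916 = 14771.9160 km = 1.4771916e+07 m
v = sqrt(mu/r) = sqrt(3.986e14 / 1.4771916e+07) = 5194.5775 m/s = 5.1946 km/s

5.1946 km/s


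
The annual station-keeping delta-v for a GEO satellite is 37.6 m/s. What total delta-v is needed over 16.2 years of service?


dV = rate * years = 37.6 * 16.2
dV = 609.1200 m/s

609.1200 m/s


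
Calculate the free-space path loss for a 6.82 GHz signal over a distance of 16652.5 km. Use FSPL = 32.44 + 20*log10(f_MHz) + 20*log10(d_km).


f = 6.82 GHz = 6820.0000 MHz
d = 16652.5 km
FSPL = 32.44 + 20*log10(6820.0000) + 20*log10(16652.5)
FSPL = 32.44 + 76.6757 + 84.4296
FSPL = 193.5453 dB

193.5453 dB


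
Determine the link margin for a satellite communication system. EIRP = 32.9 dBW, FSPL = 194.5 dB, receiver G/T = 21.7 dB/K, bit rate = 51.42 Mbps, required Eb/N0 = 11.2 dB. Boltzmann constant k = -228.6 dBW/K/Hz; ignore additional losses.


C/N0 = EIRP - FSPL + G/T - k = 32.9 - 194.5 + 21.7 - (-228.6)
C/N0 = 88.7000 dB-Hz
R_b = 51.42 Mbps = 5.142e+07 bps -> 10*log10(R_b) = 77.1113 dB-Hz
Eb/N0 = C/N0 - 10*log10(R_b) = 88.7000 - 77.1113 = 11.5887 dB
Margin = Eb/N0 - Eb/N0_req = 11.5887 - 11.2 = 0.3886793 dB (link closes)

0.3887 dB


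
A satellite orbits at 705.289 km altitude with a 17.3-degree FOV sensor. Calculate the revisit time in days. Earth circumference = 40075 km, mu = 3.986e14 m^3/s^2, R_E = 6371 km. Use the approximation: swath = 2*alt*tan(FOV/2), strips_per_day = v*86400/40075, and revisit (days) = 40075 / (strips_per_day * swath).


swath = 2*705.289*tan(0.150971) = 214.5891 km
v = sqrt(mu/r) = 7505.2622 m/s = 7.5053 km/s
strips/day = v*86400/40075 = 7.5053*86400/40075 = 16.1810
coverage/day = strips * swath = 16.1810 * 214.5891 = 3472.2728 km
revisit = 40075 / 3472.2728 = 11.5414 days

11.5414 days


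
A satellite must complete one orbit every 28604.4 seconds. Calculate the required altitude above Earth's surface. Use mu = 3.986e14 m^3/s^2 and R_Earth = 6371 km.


T = 28604.4 s
r = (mu*T^2/(4*pi^2))^(1/3) = (3.986e14 * 28604.4^2 / (4*pi^2))^(1/3)
r = 2.0215341e+07 m = 20215.3414 km
alt = r - R_E = 20215.3414 - 6371 = 13844.3414 km

13844.3414 km


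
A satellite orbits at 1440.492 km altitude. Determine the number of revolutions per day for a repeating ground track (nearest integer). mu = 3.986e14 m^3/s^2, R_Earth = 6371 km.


r = 7.811492e+06 m
T = 2*pi*sqrt(r^3/mu) = 6870.8776 s = 114.5146 min
revs/day = 1440 / 114.5146 = 12.5748
Rounded: 13 revolutions per day

13 revolutions per day


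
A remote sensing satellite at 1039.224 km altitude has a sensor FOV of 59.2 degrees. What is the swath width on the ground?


FOV = 59.2 deg = 1.0332 rad
swath = 2 * alt * tan(FOV/2) = 2 * 1039.224 * tan(0.5166175)
swath = 2 * 1039.224 * 0.5680791
swath = 1180.7228 km

1180.7228 km


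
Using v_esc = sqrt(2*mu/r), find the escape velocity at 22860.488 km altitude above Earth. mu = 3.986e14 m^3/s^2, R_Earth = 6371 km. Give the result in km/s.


r = 6371.0 + 22860.488 = 29231.4880 km = 2.9231488e+07 m
v_esc = sqrt(2*mu/r) = sqrt(2*3.986e14 / 2.9231488e+07)
v_esc = 5222.2563 m/s = 5.2223 km/s

5.2223 km/s


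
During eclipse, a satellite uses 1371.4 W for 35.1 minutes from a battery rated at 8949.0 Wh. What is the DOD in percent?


E_used = P * t / 60 = 1371.4 * 35.1 / 60 = 802.2690 Wh
DOD = E_used / E_total * 100 = 802.2690 / 8949.0 * 100
DOD = 8.9649 %

8.9649 %


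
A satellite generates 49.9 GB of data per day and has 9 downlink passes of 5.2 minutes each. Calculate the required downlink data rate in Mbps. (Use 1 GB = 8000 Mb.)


total contact time = 9 * 5.2 * 60 = 2808.0000 s
data = 49.9 GB = 399200.0000 Mb
rate = 399200.0000 / 2808.0000 = 142.1652 Mbps

142.1652 Mbps


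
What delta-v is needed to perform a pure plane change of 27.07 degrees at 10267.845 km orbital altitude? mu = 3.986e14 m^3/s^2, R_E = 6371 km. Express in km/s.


r = 16638.8450 km = 1.6638845e+07 m
V = sqrt(mu/r) = 4894.4856 m/s
di = 27.07 deg = 0.4724606 rad
dV = 2*V*sin(di/2) = 2*4894.4856*sin(0.2362303)
dV = 2291.0041 m/s = 2.2910 km/s

2.2910 km/s


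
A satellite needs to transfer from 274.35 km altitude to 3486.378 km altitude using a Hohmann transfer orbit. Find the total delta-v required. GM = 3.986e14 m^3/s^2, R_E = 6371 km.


r1 = 6645.3500 km = 6.64535e+06 m
r2 = 9857.3780 km = 9.857378e+06 m
dv1 = sqrt(mu/r1)*(sqrt(2*r2/(r1+r2)) - 1) = 720.2202 m/s
dv2 = sqrt(mu/r2)*(1 - sqrt(2*r1/(r1+r2))) = 652.3008 m/s
total dv = |dv1| + |dv2| = 720.2202 + 652.3008 = 1372.5210 m/s = 1.3725 km/s

1.3725 km/s


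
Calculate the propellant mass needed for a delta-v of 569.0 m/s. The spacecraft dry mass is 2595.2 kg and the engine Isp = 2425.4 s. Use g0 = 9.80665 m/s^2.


ve = Isp * g0 = 2425.4 * 9.80665 = 23785.048910 m/s
mass ratio = exp(dv/ve) = exp(569.0/23785.048910) = 1.02421103
m_prop = m_dry * (mr - 1) = 2595.2 * (1.02421103 - 1)
m_prop = 62.8325 kg

62.8325 kg


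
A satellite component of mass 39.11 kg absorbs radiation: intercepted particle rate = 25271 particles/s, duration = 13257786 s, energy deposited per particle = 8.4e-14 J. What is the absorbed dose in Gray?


Total energy deposited = rate * time * E_per
  = 25271 * 13257786 * 8.4e-14 = 0.02814315 J
Dose = E_total / mass = 0.02814315 / 39.11
Dose = 7.1958964e-04 Gy

7.1959e-04 Gy


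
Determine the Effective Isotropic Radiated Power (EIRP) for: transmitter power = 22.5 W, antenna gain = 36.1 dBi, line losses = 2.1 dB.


Pt = 22.5 W = 13.5218 dBW
EIRP = Pt_dBW + Gt - losses = 13.5218 + 36.1 - 2.1 = 47.5218 dBW

47.5218 dBW


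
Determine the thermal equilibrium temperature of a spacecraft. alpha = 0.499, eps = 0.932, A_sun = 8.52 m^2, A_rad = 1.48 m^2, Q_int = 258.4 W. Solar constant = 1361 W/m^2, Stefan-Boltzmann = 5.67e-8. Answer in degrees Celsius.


Numerator = alpha*S*A_sun + Q_int = 0.499*1361*8.52 + 258.4 = 6044.6643 W
Denominator = eps*sigma*A_rad = 0.932*5.67e-8*1.48 = 7.8209712e-08 W/K^4
T^4 = 7.7287898e+10 K^4
T = 527.2637 K = 254.1137 C

254.1137 degrees Celsius


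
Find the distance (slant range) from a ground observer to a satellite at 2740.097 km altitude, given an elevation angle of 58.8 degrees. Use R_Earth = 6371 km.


h = 2740.097 km, el = 58.8 deg
d = -R_E*sin(el) + sqrt((R_E*sin(el))^2 + 2*R_E*h + h^2)
d = -6371.0000*sin(1.0263) + sqrt((6371.0000*0.8553643)^2 + 2*6371.0000*2740.097 + 2740.097^2)
d = 3042.8107 km

3042.8107 km


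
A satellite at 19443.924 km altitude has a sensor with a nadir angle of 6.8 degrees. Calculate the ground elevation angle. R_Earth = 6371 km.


r = R_E + alt = 25814.9240 km
Law of sines in the satellite / Earth-center / ground-point triangle:
  sin(nadir)/R_E = sin(90 + el)/r  =>  cos(el) = (r/R_E)*sin(nadir)
cos(el) = (25814.9240 / 6371.0000) * sin(6.8 deg) = 0.479766
el = arccos(0.479766) = 61.3299 deg
(Earth-central angle = 90 - nadir - el = 21.8701 deg)

61.3299 degrees


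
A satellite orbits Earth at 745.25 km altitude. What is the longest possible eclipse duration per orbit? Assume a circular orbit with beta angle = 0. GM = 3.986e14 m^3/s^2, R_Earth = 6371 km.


r = 7116.2500 km
T = 99.5719 min
Eclipse fraction = arcsin(R_E/r)/pi = arcsin(6371.0000/7116.2500)/pi
= arcsin(0.8952749)/pi = 0.3530209
Eclipse duration = 0.3530209 * 99.5719 = 35.1510 min

35.1510 minutes


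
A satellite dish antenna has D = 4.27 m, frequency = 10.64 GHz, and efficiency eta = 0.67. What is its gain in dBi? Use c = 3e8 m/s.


lambda = c/f = 3e8 / 1.064e+10 = 0.02819549 m
G = eta*(pi*D/lambda)^2 = 0.67*(pi*4.27/0.02819549)^2
G = 151659.9975 (linear)
G = 10*log10(151659.9975) = 51.8087 dBi

51.8087 dBi


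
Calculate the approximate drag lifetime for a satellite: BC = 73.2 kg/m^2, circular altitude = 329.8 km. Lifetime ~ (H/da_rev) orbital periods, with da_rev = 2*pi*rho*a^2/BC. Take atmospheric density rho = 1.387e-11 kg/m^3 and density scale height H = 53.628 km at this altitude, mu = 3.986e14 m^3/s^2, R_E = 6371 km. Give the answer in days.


a = R_E + alt = 6700.8000 km = 6.7008e+06 m
da_rev = 2*pi*rho*a^2/BC = 2*pi*1.387e-11*(6.7008e+06)^2/73.2 = 53.456259 m per revolution
N = H/da_rev = 53628.0000 m / 53.456259 m = 1003.2127 revolutions
P = 2*pi*sqrt(a^3/mu) = 5458.8506 s
lifetime = N*P = 1003.2127 * 5458.8506 = 5.4763884e+06 s = 63.3841 days

63.3841 days


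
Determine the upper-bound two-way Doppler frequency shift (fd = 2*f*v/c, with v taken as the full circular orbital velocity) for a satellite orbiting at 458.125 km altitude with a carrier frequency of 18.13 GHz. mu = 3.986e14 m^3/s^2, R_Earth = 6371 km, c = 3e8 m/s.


r = 6.829125e+06 m
v = sqrt(mu/r) = 7639.8726 m/s (worst-case radial velocity)
f = 18.13 GHz = 1.813e+10 Hz
fd = 2*f*v/c = 2*1.813e+10*7639.8726/3.0e+08
fd = 923405.9342 Hz

923405.9342 Hz


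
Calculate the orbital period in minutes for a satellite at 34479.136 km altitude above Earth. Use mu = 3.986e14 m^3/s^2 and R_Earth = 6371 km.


r = 40850.1360 km = 4.0850136e+07 m
T = 2*pi*sqrt(r^3/mu) = 2*pi*sqrt(6.8167995e+22 / 3.986e14)
T = 82167.7664 s = 1369.4628 min

1369.4628 minutes


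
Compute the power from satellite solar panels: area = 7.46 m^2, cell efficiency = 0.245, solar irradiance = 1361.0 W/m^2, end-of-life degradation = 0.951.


P = area * eta * S * degradation
P = 7.46 * 0.245 * 1361.0 * 0.951
P = 2365.6122 W

2365.6122 W


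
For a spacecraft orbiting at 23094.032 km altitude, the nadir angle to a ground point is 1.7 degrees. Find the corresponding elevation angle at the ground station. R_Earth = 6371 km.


r = R_E + alt = 29465.0320 km
Law of sines in the satellite / Earth-center / ground-point triangle:
  sin(nadir)/R_E = sin(90 + el)/r  =>  cos(el) = (r/R_E)*sin(nadir)
cos(el) = (29465.0320 / 6371.0000) * sin(1.7 deg) = 0.1372025
el = arccos(0.1372025) = 82.1140 deg
(Earth-central angle = 90 - nadir - el = 6.1860 deg)

82.1140 degrees


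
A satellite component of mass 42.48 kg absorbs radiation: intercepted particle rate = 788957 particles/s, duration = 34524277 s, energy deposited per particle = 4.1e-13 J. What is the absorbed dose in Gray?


Total energy deposited = rate * time * E_per
  = 788957 * 34524277 * 4.1e-13 = 11.1676 J
Dose = E_total / mass = 11.1676 / 42.48
Dose = 0.2628919 Gy

0.2629 Gy


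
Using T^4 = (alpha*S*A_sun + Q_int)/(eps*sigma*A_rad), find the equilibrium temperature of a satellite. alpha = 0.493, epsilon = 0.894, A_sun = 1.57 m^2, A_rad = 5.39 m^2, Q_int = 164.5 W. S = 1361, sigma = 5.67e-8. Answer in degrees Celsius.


Numerator = alpha*S*A_sun + Q_int = 0.493*1361*1.57 + 164.5 = 1217.9276 W
Denominator = eps*sigma*A_rad = 0.894*5.67e-8*5.39 = 2.7321802e-07 W/K^4
T^4 = 4.4577133e+09 K^4
T = 258.3914 K = -14.7586 C

-14.7586 degrees Celsius


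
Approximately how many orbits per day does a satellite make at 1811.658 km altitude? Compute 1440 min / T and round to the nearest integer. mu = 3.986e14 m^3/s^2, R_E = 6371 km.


r = 8.182658e+06 m
T = 2*pi*sqrt(r^3/mu) = 7366.3580 s = 122.7726 min
revs/day = 1440 / 122.7726 = 11.7290
Rounded: 12 revolutions per day

12 revolutions per day


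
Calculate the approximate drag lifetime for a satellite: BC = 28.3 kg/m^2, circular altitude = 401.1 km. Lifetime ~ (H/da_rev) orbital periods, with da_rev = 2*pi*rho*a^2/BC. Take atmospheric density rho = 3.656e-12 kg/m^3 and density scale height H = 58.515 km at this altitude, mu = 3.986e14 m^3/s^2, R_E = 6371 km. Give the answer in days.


a = R_E + alt = 6772.1000 km = 6.7721e+06 m
da_rev = 2*pi*rho*a^2/BC = 2*pi*3.656e-12*(6.7721e+06)^2/28.3 = 37.225998 m per revolution
N = H/da_rev = 58515.0000 m / 37.225998 m = 1571.8853 revolutions
P = 2*pi*sqrt(a^3/mu) = 5546.2094 s
lifetime = N*P = 1571.8853 * 5546.2094 = 8.7180053e+06 s = 100.9028 days

100.9028 days


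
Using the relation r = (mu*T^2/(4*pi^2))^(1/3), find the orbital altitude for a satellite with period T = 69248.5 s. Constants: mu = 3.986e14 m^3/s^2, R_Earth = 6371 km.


T = 69248.5 s
r = (mu*T^2/(4*pi^2))^(1/3) = (3.986e14 * 69248.5^2 / (4*pi^2))^(1/3)
r = 3.6447362e+07 m = 36447.3619 km
alt = r - R_E = 36447.3619 - 6371 = 30076.3619 km

30076.3619 km


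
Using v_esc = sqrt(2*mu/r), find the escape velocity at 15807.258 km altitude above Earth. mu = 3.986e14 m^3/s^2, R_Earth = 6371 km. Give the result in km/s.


r = 6371.0 + 15807.258 = 22178.2580 km = 2.2178258e+07 m
v_esc = sqrt(2*mu/r) = sqrt(2*3.986e14 / 2.2178258e+07)
v_esc = 5995.4244 m/s = 5.9954 km/s

5.9954 km/s


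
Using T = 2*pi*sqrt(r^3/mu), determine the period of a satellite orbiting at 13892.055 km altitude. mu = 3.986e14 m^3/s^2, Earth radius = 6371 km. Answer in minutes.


r = 20263.0550 km = 2.0263055e+07 m
T = 2*pi*sqrt(r^3/mu) = 2*pi*sqrt(8.3198361e+21 / 3.986e14)
T = 28705.7307 s = 478.4288 min

478.4288 minutes


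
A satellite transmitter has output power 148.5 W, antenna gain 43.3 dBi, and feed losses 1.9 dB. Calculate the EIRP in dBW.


Pt = 148.5 W = 21.7173 dBW
EIRP = Pt_dBW + Gt - losses = 21.7173 + 43.3 - 1.9 = 63.1173 dBW

63.1173 dBW


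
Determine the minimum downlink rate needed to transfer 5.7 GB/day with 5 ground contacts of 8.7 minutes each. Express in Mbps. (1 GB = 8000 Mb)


total contact time = 5 * 8.7 * 60 = 2610.0000 s
data = 5.7 GB = 45600.0000 Mb
rate = 45600.0000 / 2610.0000 = 17.4713 Mbps

17.4713 Mbps


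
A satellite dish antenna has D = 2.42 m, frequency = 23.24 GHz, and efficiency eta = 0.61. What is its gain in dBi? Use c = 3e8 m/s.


lambda = c/f = 3e8 / 2.324e+10 = 0.01290878 m
G = eta*(pi*D/lambda)^2 = 0.61*(pi*2.42/0.01290878)^2
G = 211587.5210 (linear)
G = 10*log10(211587.5210) = 53.2549 dBi

53.2549 dBi


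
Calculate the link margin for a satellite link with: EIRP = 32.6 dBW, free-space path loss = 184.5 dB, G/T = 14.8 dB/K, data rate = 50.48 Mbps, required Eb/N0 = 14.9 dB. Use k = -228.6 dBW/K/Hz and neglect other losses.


C/N0 = EIRP - FSPL + G/T - k = 32.6 - 184.5 + 14.8 - (-228.6)
C/N0 = 91.5000 dB-Hz
R_b = 50.48 Mbps = 5.048e+07 bps -> 10*log10(R_b) = 77.0312 dB-Hz
Eb/N0 = C/N0 - 10*log10(R_b) = 91.5000 - 77.0312 = 14.4688 dB
Margin = Eb/N0 - Eb/N0_req = 14.4688 - 14.9 = -0.4311935 dB (negative margin: link does not close)

-0.4312 dB


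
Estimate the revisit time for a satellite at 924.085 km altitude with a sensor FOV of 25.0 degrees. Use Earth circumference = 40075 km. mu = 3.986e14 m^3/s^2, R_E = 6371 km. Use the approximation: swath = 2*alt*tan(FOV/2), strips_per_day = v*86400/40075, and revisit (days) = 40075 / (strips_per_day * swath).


swath = 2*924.085*tan(0.2181662) = 409.7294 km
v = sqrt(mu/r) = 7391.8555 m/s = 7.3919 km/s
strips/day = v*86400/40075 = 7.3919*86400/40075 = 15.9365
coverage/day = strips * swath = 15.9365 * 409.7294 = 6529.6640 km
revisit = 40075 / 6529.6640 = 6.1374 days

6.1374 days


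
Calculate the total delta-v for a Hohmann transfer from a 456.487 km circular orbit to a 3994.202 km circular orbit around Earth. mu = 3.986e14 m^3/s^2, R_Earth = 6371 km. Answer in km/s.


r1 = 6827.4870 km = 6.827487e+06 m
r2 = 10365.2020 km = 1.0365202e+07 m
dv1 = sqrt(mu/r1)*(sqrt(2*r2/(r1+r2)) - 1) = 749.3699 m/s
dv2 = sqrt(mu/r2)*(1 - sqrt(2*r1/(r1+r2))) = 674.7177 m/s
total dv = |dv1| + |dv2| = 749.3699 + 674.7177 = 1424.0876 m/s = 1.4241 km/s

1.4241 km/s


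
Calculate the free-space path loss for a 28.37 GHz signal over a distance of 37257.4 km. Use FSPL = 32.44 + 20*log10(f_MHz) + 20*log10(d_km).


f = 28.37 GHz = 28370.0000 MHz
d = 37257.4 km
FSPL = 32.44 + 20*log10(28370.0000) + 20*log10(37257.4)
FSPL = 32.44 + 89.0572 + 91.4243
FSPL = 212.9214 dB

212.9214 dB


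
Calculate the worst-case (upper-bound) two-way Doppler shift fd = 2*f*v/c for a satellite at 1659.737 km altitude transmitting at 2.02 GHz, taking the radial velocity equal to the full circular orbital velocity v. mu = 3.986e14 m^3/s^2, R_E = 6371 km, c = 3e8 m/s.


r = 8.030737e+06 m
v = sqrt(mu/r) = 7045.1614 m/s (worst-case radial velocity)
f = 2.02 GHz = 2.02e+09 Hz
fd = 2*f*v/c = 2*2.02e+09*7045.1614/3.0e+08
fd = 94874.8399 Hz

94874.8399 Hz


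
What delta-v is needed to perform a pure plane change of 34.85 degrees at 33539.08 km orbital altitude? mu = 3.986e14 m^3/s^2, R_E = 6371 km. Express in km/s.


r = 39910.0800 km = 3.991008e+07 m
V = sqrt(mu/r) = 3160.2930 m/s
di = 34.85 deg = 0.6082472 rad
dV = 2*V*sin(di/2) = 2*3160.2930*sin(0.3041236)
dV = 1892.7445 m/s = 1.8927 km/s

1.8927 km/s


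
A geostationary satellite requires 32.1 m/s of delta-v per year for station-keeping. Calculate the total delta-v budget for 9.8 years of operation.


dV = rate * years = 32.1 * 9.8
dV = 314.5800 m/s

314.5800 m/s


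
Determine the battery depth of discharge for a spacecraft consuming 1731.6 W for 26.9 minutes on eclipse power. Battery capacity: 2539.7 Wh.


E_used = P * t / 60 = 1731.6 * 26.9 / 60 = 776.3340 Wh
DOD = E_used / E_total * 100 = 776.3340 / 2539.7 * 100
DOD = 30.5679 %

30.5679 %


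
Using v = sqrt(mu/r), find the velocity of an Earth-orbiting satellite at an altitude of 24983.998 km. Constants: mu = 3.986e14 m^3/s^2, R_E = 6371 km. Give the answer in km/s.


r = R_E + alt = 6371.0 + 24983.998 = 31354.9980 km = 3.1354998e+07 m
v = sqrt(mu/r) = sqrt(3.986e14 / 3.1354998e+07) = 3565.4575 m/s = 3.5655 km/s

3.5655 km/s


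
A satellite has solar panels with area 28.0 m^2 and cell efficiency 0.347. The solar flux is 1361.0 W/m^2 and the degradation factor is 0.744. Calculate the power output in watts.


P = area * eta * S * degradation
P = 28.0 * 0.347 * 1361.0 * 0.744
P = 9838.2661 W

9838.2661 W


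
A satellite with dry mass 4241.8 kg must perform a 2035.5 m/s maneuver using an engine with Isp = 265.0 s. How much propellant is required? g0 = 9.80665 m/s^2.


ve = Isp * g0 = 265.0 * 9.80665 = 2598.762250 m/s
mass ratio = exp(dv/ve) = exp(2035.5/2598.762250) = 2.18858998
m_prop = m_dry * (mr - 1) = 4241.8 * (2.18858998 - 1)
m_prop = 5041.7610 kg

5041.7610 kg


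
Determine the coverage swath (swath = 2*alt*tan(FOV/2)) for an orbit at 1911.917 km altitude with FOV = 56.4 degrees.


FOV = 56.4 deg = 0.9843657 rad
swath = 2 * alt * tan(FOV/2) = 2 * 1911.917 * tan(0.4921828)
swath = 2 * 1911.917 * 0.5361953
swath = 2050.3218 km

2050.3218 km


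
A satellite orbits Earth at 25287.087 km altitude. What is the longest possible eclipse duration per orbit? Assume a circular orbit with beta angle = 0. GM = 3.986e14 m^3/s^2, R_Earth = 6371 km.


r = 31658.0870 km
T = 934.3013 min
Eclipse fraction = arcsin(R_E/r)/pi = arcsin(6371.0000/31658.0870)/pi
= arcsin(0.201244)/pi = 0.06449841
Eclipse duration = 0.06449841 * 934.3013 = 60.2610 min

60.2610 minutes


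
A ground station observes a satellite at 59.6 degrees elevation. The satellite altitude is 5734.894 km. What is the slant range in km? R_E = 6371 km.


h = 5734.894 km, el = 59.6 deg
d = -R_E*sin(el) + sqrt((R_E*sin(el))^2 + 2*R_E*h + h^2)
d = -6371.0000*sin(1.0402) + sqrt((6371.0000*0.8625137)^2 + 2*6371.0000*5734.894 + 5734.894^2)
d = 6173.6388 km

6173.6388 km


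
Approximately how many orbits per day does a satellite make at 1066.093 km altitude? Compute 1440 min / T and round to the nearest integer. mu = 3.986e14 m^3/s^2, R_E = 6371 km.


r = 7.437093e+06 m
T = 2*pi*sqrt(r^3/mu) = 6382.8706 s = 106.3812 min
revs/day = 1440 / 106.3812 = 13.5362
Rounded: 14 revolutions per day

14 revolutions per day


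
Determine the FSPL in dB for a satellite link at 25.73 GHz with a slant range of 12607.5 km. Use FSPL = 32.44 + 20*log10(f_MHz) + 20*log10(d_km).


f = 25.73 GHz = 25730.0000 MHz
d = 12607.5 km
FSPL = 32.44 + 20*log10(25730.0000) + 20*log10(12607.5)
FSPL = 32.44 + 88.2088 + 82.0126
FSPL = 202.6614 dB

202.6614 dB


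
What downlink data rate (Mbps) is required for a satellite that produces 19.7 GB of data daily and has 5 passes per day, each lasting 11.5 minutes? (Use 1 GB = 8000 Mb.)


total contact time = 5 * 11.5 * 60 = 3450.0000 s
data = 19.7 GB = 157600.0000 Mb
rate = 157600.0000 / 3450.0000 = 45.6812 Mbps

45.6812 Mbps


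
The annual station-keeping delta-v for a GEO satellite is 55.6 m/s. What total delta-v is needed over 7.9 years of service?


dV = rate * years = 55.6 * 7.9
dV = 439.2400 m/s

439.2400 m/s


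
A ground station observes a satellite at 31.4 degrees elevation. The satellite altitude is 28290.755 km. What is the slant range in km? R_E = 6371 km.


h = 28290.755 km, el = 31.4 deg
d = -R_E*sin(el) + sqrt((R_E*sin(el))^2 + 2*R_E*h + h^2)
d = -6371.0000*sin(0.5480334) + sqrt((6371.0000*0.5210096)^2 + 2*6371.0000*28290.755 + 28290.755^2)
d = 30913.1719 km

30913.1719 km


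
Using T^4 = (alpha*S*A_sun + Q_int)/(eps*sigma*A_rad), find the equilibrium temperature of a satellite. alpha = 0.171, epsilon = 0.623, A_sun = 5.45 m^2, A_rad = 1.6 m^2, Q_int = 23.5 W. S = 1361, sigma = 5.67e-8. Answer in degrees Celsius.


Numerator = alpha*S*A_sun + Q_int = 0.171*1361*5.45 + 23.5 = 1291.8840 W
Denominator = eps*sigma*A_rad = 0.623*5.67e-8*1.6 = 5.651856e-08 W/K^4
T^4 = 2.2857694e+10 K^4
T = 388.8285 K = 115.6785 C

115.6785 degrees Celsius


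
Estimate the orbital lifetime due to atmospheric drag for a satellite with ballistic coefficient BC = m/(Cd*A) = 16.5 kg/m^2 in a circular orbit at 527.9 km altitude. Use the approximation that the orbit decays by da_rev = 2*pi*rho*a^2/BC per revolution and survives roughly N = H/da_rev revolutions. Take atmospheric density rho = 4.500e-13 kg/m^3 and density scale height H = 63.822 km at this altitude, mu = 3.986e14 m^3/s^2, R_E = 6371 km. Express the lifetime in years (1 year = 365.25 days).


a = R_E + alt = 6898.9000 km = 6.8989e+06 m
da_rev = 2*pi*rho*a^2/BC = 2*pi*4.500e-13*(6.8989e+06)^2/16.5 = 8.155829 m per revolution
N = H/da_rev = 63822.0000 m / 8.155829 m = 7825.3230 revolutions
P = 2*pi*sqrt(a^3/mu) = 5702.7062 s
lifetime = N*P = 7825.3230 * 5702.7062 = 4.4625518e+07 s = 516.4990 days
years = 516.4990 / 365.25 = 1.4141 years

1.4141 years


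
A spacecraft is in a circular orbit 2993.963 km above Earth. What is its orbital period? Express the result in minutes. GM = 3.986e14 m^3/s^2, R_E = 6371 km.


r = 9364.9630 km = 9.364963e+06 m
T = 2*pi*sqrt(r^3/mu) = 2*pi*sqrt(8.2133097e+20 / 3.986e14)
T = 9019.2478 s = 150.3208 min

150.3208 minutes


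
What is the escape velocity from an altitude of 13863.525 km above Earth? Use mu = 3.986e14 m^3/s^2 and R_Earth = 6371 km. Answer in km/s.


r = 6371.0 + 13863.525 = 20234.5250 km = 2.0234525e+07 m
v_esc = sqrt(2*mu/r) = sqrt(2*3.986e14 / 2.0234525e+07)
v_esc = 6276.7833 m/s = 6.2768 km/s

6.2768 km/s


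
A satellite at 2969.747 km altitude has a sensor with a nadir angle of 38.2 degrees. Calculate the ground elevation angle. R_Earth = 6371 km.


r = R_E + alt = 9340.7470 km
Law of sines in the satellite / Earth-center / ground-point triangle:
  sin(nadir)/R_E = sin(90 + el)/r  =>  cos(el) = (r/R_E)*sin(nadir)
cos(el) = (9340.7470 / 6371.0000) * sin(38.2 deg) = 0.9066703
el = arccos(0.9066703) = 24.9508 deg
(Earth-central angle = 90 - nadir - el = 26.8492 deg)

24.9508 degrees


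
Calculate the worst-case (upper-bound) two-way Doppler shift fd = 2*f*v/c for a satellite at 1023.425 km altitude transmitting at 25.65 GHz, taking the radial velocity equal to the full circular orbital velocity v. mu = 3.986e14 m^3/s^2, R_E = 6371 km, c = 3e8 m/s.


r = 7.394425e+06 m
v = sqrt(mu/r) = 7342.0349 m/s (worst-case radial velocity)
f = 25.65 GHz = 2.565e+10 Hz
fd = 2*f*v/c = 2*2.565e+10*7342.0349/3.0e+08
fd = 1.255488e+06 Hz

1.2555e+06 Hz


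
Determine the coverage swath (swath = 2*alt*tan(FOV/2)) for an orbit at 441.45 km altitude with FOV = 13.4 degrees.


FOV = 13.4 deg = 0.2338741 rad
swath = 2 * alt * tan(FOV/2) = 2 * 441.45 * tan(0.1169371)
swath = 2 * 441.45 * 0.117473
swath = 103.7169 km

103.7169 km


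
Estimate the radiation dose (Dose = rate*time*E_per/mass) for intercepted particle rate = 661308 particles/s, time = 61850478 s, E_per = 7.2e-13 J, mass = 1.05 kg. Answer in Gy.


Total energy deposited = rate * time * E_per
  = 661308 * 61850478 * 7.2e-13 = 29.4496 J
Dose = E_total / mass = 29.4496 / 1.05
Dose = 28.0472 Gy

28.0472 Gy


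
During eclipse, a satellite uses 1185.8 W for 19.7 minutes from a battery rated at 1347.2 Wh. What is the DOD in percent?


E_used = P * t / 60 = 1185.8 * 19.7 / 60 = 389.3377 Wh
DOD = E_used / E_total * 100 = 389.3377 / 1347.2 * 100
DOD = 28.8998 %

28.8998 %


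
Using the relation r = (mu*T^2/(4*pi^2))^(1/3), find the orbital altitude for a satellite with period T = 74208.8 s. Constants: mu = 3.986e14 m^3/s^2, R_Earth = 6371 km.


T = 74208.8 s
r = (mu*T^2/(4*pi^2))^(1/3) = (3.986e14 * 74208.8^2 / (4*pi^2))^(1/3)
r = 3.8167712e+07 m = 38167.7119 km
alt = r - R_E = 38167.7119 - 6371 = 31796.7119 km

31796.7119 km


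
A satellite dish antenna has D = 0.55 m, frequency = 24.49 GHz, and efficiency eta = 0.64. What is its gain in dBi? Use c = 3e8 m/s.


lambda = c/f = 3e8 / 2.449e+10 = 0.0122499 m
G = eta*(pi*D/lambda)^2 = 0.64*(pi*0.55/0.0122499)^2
G = 12733.2762 (linear)
G = 10*log10(12733.2762) = 41.0494 dBi

41.0494 dBi


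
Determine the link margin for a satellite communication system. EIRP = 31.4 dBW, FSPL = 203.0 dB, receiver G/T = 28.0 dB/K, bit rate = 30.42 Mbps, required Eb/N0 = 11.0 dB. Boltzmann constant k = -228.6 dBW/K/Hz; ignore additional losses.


C/N0 = EIRP - FSPL + G/T - k = 31.4 - 203.0 + 28.0 - (-228.6)
C/N0 = 85.0000 dB-Hz
R_b = 30.42 Mbps = 3.042e+07 bps -> 10*log10(R_b) = 74.8316 dB-Hz
Eb/N0 = C/N0 - 10*log10(R_b) = 85.0000 - 74.8316 = 10.1684 dB
Margin = Eb/N0 - Eb/N0_req = 10.1684 - 11.0 = -0.8315921 dB (negative margin: link does not close)

-0.8316 dB


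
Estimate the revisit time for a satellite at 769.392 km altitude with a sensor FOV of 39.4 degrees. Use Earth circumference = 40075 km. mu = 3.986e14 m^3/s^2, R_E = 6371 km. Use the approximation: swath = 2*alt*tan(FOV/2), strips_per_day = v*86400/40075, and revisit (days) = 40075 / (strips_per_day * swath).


swath = 2*769.392*tan(0.3438299) = 550.9644 km
v = sqrt(mu/r) = 7471.4969 m/s = 7.4715 km/s
strips/day = v*86400/40075 = 7.4715*86400/40075 = 16.1082
coverage/day = strips * swath = 16.1082 * 550.9644 = 8875.0621 km
revisit = 40075 / 8875.0621 = 4.5155 days

4.5155 days


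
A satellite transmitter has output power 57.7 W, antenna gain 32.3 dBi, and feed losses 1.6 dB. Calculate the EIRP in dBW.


Pt = 57.7 W = 17.6118 dBW
EIRP = Pt_dBW + Gt - losses = 17.6118 + 32.3 - 1.6 = 48.3118 dBW

48.3118 dBW


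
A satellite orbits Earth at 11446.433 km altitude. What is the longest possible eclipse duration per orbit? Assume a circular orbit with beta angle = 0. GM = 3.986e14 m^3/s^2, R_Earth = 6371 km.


r = 17817.4330 km
T = 394.4824 min
Eclipse fraction = arcsin(R_E/r)/pi = arcsin(6371.0000/17817.4330)/pi
= arcsin(0.3575711)/pi = 0.116395
Eclipse duration = 0.116395 * 394.4824 = 45.9158 min

45.9158 minutes


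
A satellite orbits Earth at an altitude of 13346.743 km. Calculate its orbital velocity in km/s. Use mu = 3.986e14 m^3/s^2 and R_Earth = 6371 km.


r = R_E + alt = 6371.0 + 13346.743 = 19717.7430 km = 1.9717743e+07 m
v = sqrt(mu/r) = sqrt(3.986e14 / 1.9717743e+07) = 4496.1423 m/s = 4.4961 km/s

4.4961 km/s


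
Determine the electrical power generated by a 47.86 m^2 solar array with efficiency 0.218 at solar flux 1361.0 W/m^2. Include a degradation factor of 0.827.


P = area * eta * S * degradation
P = 47.86 * 0.218 * 1361.0 * 0.827
P = 11743.3721 W

11743.3721 W


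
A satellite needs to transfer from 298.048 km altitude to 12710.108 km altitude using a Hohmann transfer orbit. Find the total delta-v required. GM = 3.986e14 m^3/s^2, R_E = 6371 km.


r1 = 6669.0480 km = 6.669048e+06 m
r2 = 19081.1080 km = 1.9081108e+07 m
dv1 = sqrt(mu/r1)*(sqrt(2*r2/(r1+r2)) - 1) = 1680.5840 m/s
dv2 = sqrt(mu/r2)*(1 - sqrt(2*r1/(r1+r2))) = 1281.0789 m/s
total dv = |dv1| + |dv2| = 1680.5840 + 1281.0789 = 2961.6628 m/s = 2.9617 km/s

2.9617 km/s


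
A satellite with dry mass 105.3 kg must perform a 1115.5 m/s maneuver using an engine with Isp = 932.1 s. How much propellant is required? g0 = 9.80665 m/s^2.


ve = Isp * g0 = 932.1 * 9.80665 = 9140.778465 m/s
mass ratio = exp(dv/ve) = exp(1115.5/9140.778465) = 1.12979427
m_prop = m_dry * (mr - 1) = 105.3 * (1.12979427 - 1)
m_prop = 13.6673 kg

13.6673 kg


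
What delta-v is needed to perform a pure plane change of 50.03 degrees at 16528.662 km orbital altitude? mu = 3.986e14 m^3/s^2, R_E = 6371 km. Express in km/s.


r = 22899.6620 km = 2.2899662e+07 m
V = sqrt(mu/r) = 4172.0943 m/s
di = 50.03 deg = 0.8731882 rad
dV = 2*V*sin(di/2) = 2*4172.0943*sin(0.4365941)
dV = 3528.3862 m/s = 3.5284 km/s

3.5284 km/s


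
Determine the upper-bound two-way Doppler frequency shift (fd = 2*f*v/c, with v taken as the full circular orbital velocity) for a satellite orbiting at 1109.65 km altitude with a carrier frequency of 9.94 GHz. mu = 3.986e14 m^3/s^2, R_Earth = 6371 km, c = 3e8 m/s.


r = 7.48065e+06 m
v = sqrt(mu/r) = 7299.5986 m/s (worst-case radial velocity)
f = 9.94 GHz = 9.94e+09 Hz
fd = 2*f*v/c = 2*9.94e+09*7299.5986/3.0e+08
fd = 483720.0673 Hz

483720.0673 Hz


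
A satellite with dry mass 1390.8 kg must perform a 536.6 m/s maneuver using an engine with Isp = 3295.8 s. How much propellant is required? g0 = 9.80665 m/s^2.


ve = Isp * g0 = 3295.8 * 9.80665 = 32320.757070 m/s
mass ratio = exp(dv/ve) = exp(536.6/32320.757070) = 1.01674092
m_prop = m_dry * (mr - 1) = 1390.8 * (1.01674092 - 1)
m_prop = 23.2833 kg

23.2833 kg


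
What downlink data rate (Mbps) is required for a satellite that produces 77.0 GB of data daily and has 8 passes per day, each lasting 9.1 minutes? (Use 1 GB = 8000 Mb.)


total contact time = 8 * 9.1 * 60 = 4368.0000 s
data = 77.0 GB = 616000.0000 Mb
rate = 616000.0000 / 4368.0000 = 141.0256 Mbps

141.0256 Mbps


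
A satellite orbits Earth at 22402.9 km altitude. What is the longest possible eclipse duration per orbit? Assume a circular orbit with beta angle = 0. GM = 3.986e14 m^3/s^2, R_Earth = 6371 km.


r = 28773.9000 km
T = 809.5768 min
Eclipse fraction = arcsin(R_E/r)/pi = arcsin(6371.0000/28773.9000)/pi
= arcsin(0.2214159)/pi = 0.07106784
Eclipse duration = 0.07106784 * 809.5768 = 57.5349 min

57.5349 minutes


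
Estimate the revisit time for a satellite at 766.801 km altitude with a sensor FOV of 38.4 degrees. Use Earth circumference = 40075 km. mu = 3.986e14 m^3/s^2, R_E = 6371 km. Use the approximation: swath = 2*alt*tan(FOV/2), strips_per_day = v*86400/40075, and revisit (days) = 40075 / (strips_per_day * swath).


swath = 2*766.801*tan(0.3351032) = 534.0567 km
v = sqrt(mu/r) = 7472.8528 m/s = 7.4729 km/s
strips/day = v*86400/40075 = 7.4729*86400/40075 = 16.1112
coverage/day = strips * swath = 16.1112 * 534.0567 = 8604.2699 km
revisit = 40075 / 8604.2699 = 4.6576 days

4.6576 days


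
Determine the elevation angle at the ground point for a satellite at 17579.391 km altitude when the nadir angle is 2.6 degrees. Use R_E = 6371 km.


r = R_E + alt = 23950.3910 km
Law of sines in the satellite / Earth-center / ground-point triangle:
  sin(nadir)/R_E = sin(90 + el)/r  =>  cos(el) = (r/R_E)*sin(nadir)
cos(el) = (23950.3910 / 6371.0000) * sin(2.6 deg) = 0.1705323
el = arccos(0.1705323) = 80.1812 deg
(Earth-central angle = 90 - nadir - el = 7.2188 deg)

80.1812 degrees


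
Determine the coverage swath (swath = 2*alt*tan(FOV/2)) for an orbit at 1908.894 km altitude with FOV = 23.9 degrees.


FOV = 23.9 deg = 0.4171337 rad
swath = 2 * alt * tan(FOV/2) = 2 * 1908.894 * tan(0.2085668)
swath = 2 * 1908.894 * 0.2116446
swath = 808.0144 km

808.0144 km


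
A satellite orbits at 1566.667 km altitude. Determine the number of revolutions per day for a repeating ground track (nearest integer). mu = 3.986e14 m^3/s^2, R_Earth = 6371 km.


r = 7.937667e+06 m
T = 2*pi*sqrt(r^3/mu) = 7038.0206 s = 117.3003 min
revs/day = 1440 / 117.3003 = 12.2762
Rounded: 12 revolutions per day

12 revolutions per day


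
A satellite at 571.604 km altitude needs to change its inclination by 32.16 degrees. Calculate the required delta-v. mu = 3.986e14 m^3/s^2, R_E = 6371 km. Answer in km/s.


r = 6942.6040 km = 6.942604e+06 m
V = sqrt(mu/r) = 7577.1773 m/s
di = 32.16 deg = 0.5612979 rad
dV = 2*V*sin(di/2) = 2*7577.1773*sin(0.2806489)
dV = 4197.4419 m/s = 4.1974 km/s

4.1974 km/s


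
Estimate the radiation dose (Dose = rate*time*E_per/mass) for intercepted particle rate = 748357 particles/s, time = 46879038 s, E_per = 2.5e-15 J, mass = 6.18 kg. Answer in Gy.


Total energy deposited = rate * time * E_per
  = 748357 * 46879038 * 2.5e-15 = 0.08770564 J
Dose = E_total / mass = 0.08770564 / 6.18
Dose = 0.01419185 Gy

0.0142 Gy


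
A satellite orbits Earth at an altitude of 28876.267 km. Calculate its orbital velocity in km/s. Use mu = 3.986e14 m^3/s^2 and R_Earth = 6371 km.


r = R_E + alt = 6371.0 + 28876.267 = 35247.2670 km = 3.5247267e+07 m
v = sqrt(mu/r) = sqrt(3.986e14 / 3.5247267e+07) = 3362.8378 m/s = 3.3628 km/s

3.3628 km/s


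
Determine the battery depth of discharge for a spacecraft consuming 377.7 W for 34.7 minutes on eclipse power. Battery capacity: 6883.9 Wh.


E_used = P * t / 60 = 377.7 * 34.7 / 60 = 218.4365 Wh
DOD = E_used / E_total * 100 = 218.4365 / 6883.9 * 100
DOD = 3.1732 %

3.1732 %
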